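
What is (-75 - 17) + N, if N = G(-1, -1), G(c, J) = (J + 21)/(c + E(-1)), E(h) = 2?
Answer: -72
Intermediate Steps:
G(c, J) = (21 + J)/(2 + c) (G(c, J) = (J + 21)/(c + 2) = (21 + J)/(2 + c))
N = 20 (N = (21 - 1)/(2 - 1) = 20/1 = 1*20 = 20)
(-75 - 17) + N = (-75 - 17) + 20 = -92 + 20 = -72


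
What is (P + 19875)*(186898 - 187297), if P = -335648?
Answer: 125993427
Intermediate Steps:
(P + 19875)*(186898 - 187297) = (-335648 + 19875)*(186898 - 187297) = -315773*(-399) = 125993427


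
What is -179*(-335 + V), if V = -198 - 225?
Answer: 135682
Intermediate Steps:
V = -423
-179*(-335 + V) = -179*(-335 - 423) = -179*(-758) = 135682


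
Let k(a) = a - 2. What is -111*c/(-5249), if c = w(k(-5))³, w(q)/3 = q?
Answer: -1027971/5249 ≈ -195.84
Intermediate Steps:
k(a) = -2 + a
w(q) = 3*q
c = -9261 (c = (3*(-2 - 5))³ = (3*(-7))³ = (-21)³ = -9261)
-111*c/(-5249) = -(-1027971)/(-5249) = -(-1027971)*(-1)/5249 = -111*9261/5249 = -1027971/5249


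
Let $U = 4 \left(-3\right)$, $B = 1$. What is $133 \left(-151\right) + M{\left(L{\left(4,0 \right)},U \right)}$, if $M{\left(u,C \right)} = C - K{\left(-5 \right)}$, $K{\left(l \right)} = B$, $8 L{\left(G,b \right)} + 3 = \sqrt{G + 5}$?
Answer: $-20096$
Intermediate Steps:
$L{\left(G,b \right)} = - \frac{3}{8} + \frac{\sqrt{5 + G}}{8}$ ($L{\left(G,b \right)} = - \frac{3}{8} + \frac{\sqrt{G + 5}}{8} = - \frac{3}{8} + \frac{\sqrt{5 + G}}{8}$)
$K{\left(l \right)} = 1$
$U = -12$
$M{\left(u,C \right)} = -1 + C$ ($M{\left(u,C \right)} = C - 1 = -1 + C$)
$133 \left(-151\right) + M{\left(L{\left(4,0 \right)},U \right)} = 133 \left(-151\right) - 13 = -20083 - 13 = -20096$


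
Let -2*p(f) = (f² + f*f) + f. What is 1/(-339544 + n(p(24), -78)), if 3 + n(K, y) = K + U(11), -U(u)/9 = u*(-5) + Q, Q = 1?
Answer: -1/339649 ≈ -2.9442e-6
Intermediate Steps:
U(u) = -9 + 45*u (U(u) = -9*(u*(-5) + 1) = -9*(-5*u + 1) = -9*(1 - 5*u) = -9 + 45*u)
p(f) = -f² - f/2 (p(f) = -((f² + f*f) + f)/2 = -((f² + f²) + f)/2 = -(2*f² + f)/2 = -(f + 2*f²)/2 = -f² - f/2)
n(K, y) = 483 + K (n(K, y) = -3 + (K + (-9 + 45*11)) = -3 + (K + (-9 + 495)) = -3 + (K + 486) = -3 + (486 + K) = 483 + K)
1/(-339544 + n(p(24), -78)) = 1/(-339544 + (483 - 1*24*(½ + 24))) = 1/(-339544 + (483 - 1*24*49/2)) = 1/(-339544 + (483 - 588)) = 1/(-339544 - 105) = 1/(-339649) = -1/339649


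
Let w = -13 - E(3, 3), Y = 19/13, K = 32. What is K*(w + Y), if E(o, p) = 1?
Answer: -5216/13 ≈ -401.23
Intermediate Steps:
Y = 19/13 (Y = 19*(1/13) = 19/13 ≈ 1.4615)
w = -14 (w = -13 - 1*1 = -13 - 1 = -14)
K*(w + Y) = 32*(-14 + 19/13) = 32*(-163/13) = -5216/13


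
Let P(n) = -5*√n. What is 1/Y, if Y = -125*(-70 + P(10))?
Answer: 7/58125 - √10/116250 ≈ 9.3228e-5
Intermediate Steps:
Y = 8750 + 625*√10 (Y = -125*(-70 - 5*√10) = 8750 + 625*√10 ≈ 10726.)
1/Y = 1/(8750 + 625*√10)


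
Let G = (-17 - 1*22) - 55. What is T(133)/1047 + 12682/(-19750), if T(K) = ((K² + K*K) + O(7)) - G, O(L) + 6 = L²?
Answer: 344071598/10339125 ≈ 33.279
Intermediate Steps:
O(L) = -6 + L²
G = -94 (G = (-17 - 22) - 55 = -39 - 55 = -94)
T(K) = 137 + 2*K² (T(K) = ((K² + K*K) + (-6 + 7²)) - 1*(-94) = ((K² + K²) + (-6 + 49)) + 94 = (2*K² + 43) + 94 = (43 + 2*K²) + 94 = 137 + 2*K²)
T(133)/1047 + 12682/(-19750) = (137 + 2*133²)/1047 + 12682/(-19750) = (137 + 2*17689)*(1/1047) + 12682*(-1/19750) = (137 + 35378)*(1/1047) - 6341/9875 = 35515*(1/1047) - 6341/9875 = 35515/1047 - 6341/9875 = 344071598/10339125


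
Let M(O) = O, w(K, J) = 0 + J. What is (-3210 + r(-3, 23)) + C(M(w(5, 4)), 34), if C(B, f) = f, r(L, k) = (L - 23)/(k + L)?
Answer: -31773/10 ≈ -3177.3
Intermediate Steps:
w(K, J) = J
r(L, k) = (-23 + L)/(L + k)
(-3210 + r(-3, 23)) + C(M(w(5, 4)), 34) = (-3210 + (-23 - 3)/(-3 + 23)) + 34 = (-3210 - 26/20) + 34 = (-3210 + (1/20)*(-26)) + 34 = (-3210 - 13/10) + 34 = -32113/10 + 34 = -31773/10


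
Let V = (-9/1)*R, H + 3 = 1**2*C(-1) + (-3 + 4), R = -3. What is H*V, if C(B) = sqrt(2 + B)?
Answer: -27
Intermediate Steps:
H = -1 (H = -3 + (1**2*sqrt(2 - 1) + (-3 + 4)) = -3 + (1*sqrt(1) + 1) = -3 + (1*1 + 1) = -3 + (1 + 1) = -3 + 2 = -1)
V = 27 (V = -9/1*(-3) = -9*1*(-3) = -9*(-3) = 27)
H*V = -1*27 = -27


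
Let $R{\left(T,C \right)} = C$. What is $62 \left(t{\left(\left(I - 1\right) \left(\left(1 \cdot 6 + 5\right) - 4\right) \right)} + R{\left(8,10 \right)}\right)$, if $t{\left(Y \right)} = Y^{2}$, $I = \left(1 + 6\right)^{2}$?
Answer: $7000172$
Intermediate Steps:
$I = 49$ ($I = 7^{2} = 49$)
$62 \left(t{\left(\left(I - 1\right) \left(\left(1 \cdot 6 + 5\right) - 4\right) \right)} + R{\left(8,10 \right)}\right) = 62 \left(\left(\left(49 - 1\right) \left(\left(1 \cdot 6 + 5\right) - 4\right)\right)^{2} + 10\right) = 62 \left(\left(48 \left(\left(6 + 5\right) - 4\right)\right)^{2} + 10\right) = 62 \left(\left(48 \left(11 - 4\right)\right)^{2} + 10\right) = 62 \left(\left(48 \cdot 7\right)^{2} + 10\right) = 62 \left(336^{2} + 10\right) = 62 \left(112896 + 10\right) = 62 \cdot 112906 = 7000172$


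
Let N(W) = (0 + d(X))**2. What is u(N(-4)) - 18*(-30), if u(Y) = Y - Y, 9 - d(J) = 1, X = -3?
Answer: 540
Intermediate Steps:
d(J) = 8 (d(J) = 9 - 1*1 = 9 - 1 = 8)
N(W) = 64 (N(W) = (0 + 8)**2 = 8**2 = 64)
u(Y) = 0
u(N(-4)) - 18*(-30) = 0 - 18*(-30) = 0 + 540 = 540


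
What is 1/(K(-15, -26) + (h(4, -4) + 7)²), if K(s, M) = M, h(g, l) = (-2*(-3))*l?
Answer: 1/263 ≈ 0.0038023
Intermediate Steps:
h(g, l) = 6*l
1/(K(-15, -26) + (h(4, -4) + 7)²) = 1/(-26 + (6*(-4) + 7)²) = 1/(-26 + (-24 + 7)²) = 1/(-26 + (-17)²) = 1/(-26 + 289) = 1/263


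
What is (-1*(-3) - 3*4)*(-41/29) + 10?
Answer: 659/29 ≈ 22.724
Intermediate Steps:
(-1*(-3) - 3*4)*(-41/29) + 10 = (3 - 12)*(-41*1/29) + 10 = -9*(-41/29) + 10 = 369/29 + 10 = 659/29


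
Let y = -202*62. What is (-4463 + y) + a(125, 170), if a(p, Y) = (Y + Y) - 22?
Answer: -16669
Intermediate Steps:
a(p, Y) = -22 + 2*Y (a(p, Y) = 2*Y - 22 = -22 + 2*Y)
y = -12524
(-4463 + y) + a(125, 170) = (-4463 - 12524) + (-22 + 2*170) = -16987 + (-22 + 340) = -16987 + 318 = -16669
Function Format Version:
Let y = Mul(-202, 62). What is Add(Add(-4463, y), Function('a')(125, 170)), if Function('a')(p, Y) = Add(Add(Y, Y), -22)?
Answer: -16669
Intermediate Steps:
Function('a')(p, Y) = Add(-22, Mul(2, Y)) (Function('a')(p, Y) = Add(Mul(2, Y), -22) = Add(-22, Mul(2, Y)))
y = -12524
Add(Add(-4463, y), Function('a')(125, 170)) = Add(Add(-4463, -12524), Add(-22, Mul(2, 170))) = Add(-16987, Add(-22, 340)) = Add(-16987, 318) = -16669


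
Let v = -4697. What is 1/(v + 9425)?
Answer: 1/4728 ≈ 0.00021151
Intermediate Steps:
1/(v + 9425) = 1/(-4697 + 9425) = 1/4728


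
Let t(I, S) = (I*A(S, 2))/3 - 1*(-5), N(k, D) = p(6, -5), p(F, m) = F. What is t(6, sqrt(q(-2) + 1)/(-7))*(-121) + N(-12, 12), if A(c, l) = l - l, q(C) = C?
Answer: -599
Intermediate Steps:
N(k, D) = 6
A(c, l) = 0
t(I, S) = 5 (t(I, S) = (I*0)/3 - 1*(-5) = 0*(1/3) + 5 = 0 + 5 = 5)
t(6, sqrt(q(-2) + 1)/(-7))*(-121) + N(-12, 12) = 5*(-121) + 6 = -605 + 6 = -599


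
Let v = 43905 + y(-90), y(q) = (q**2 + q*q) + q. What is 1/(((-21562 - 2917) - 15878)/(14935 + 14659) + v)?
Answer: 29594/1776043553 ≈ 1.6663e-5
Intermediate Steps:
y(q) = q + 2*q**2 (y(q) = (q**2 + q**2) + q = 2*q**2 + q = q + 2*q**2)
v = 60015 (v = 43905 - 90*(1 + 2*(-90)) = 43905 - 90*(1 - 180) = 43905 - 90*(-179) = 43905 + 16110 = 60015)
1/(((-21562 - 2917) - 15878)/(14935 + 14659) + v) = 1/(((-21562 - 2917) - 15878)/(14935 + 14659) + 60015) = 1/((-24479 - 15878)/29594 + 60015) = 1/(-40357*1/29594 + 60015) = 1/(-40357/29594 + 60015) = 1/(1776043553/29594) = 29594/1776043553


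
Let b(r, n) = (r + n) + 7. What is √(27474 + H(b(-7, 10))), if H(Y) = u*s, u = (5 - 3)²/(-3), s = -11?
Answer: √247398/3 ≈ 165.80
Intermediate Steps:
b(r, n) = 7 + n + r (b(r, n) = (n + r) + 7 = 7 + n + r)
u = -4/3 (u = 2²*(-⅓) = 4*(-⅓) = -4/3 ≈ -1.3333)
H(Y) = 44/3 (H(Y) = -4/3*(-11) = 44/3)
√(27474 + H(b(-7, 10))) = √(27474 + 44/3) = √(82466/3) = √247398/3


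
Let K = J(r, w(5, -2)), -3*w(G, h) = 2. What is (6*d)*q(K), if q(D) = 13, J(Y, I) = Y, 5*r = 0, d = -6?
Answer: -468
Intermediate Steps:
w(G, h) = -⅔ (w(G, h) = -⅓*2 = -⅔)
r = 0 (r = (⅕)*0 = 0)
K = 0
(6*d)*q(K) = (6*(-6))*13 = -36*13 = -468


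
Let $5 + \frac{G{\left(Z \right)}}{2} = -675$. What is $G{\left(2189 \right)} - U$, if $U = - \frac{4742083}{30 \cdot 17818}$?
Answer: $- \frac{722232317}{534540} \approx -1351.1$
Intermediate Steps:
$G{\left(Z \right)} = -1360$ ($G{\left(Z \right)} = -10 + 2 \left(-675\right) = -10 - 1350 = -1360$)
$U = - \frac{4742083}{534540} \approx -8.8713$
$G{\left(2189 \right)} - U = -1360 - - \frac{4742083}{534540} = -1360 + \frac{4742083}{534540} = - \frac{722232317}{534540}$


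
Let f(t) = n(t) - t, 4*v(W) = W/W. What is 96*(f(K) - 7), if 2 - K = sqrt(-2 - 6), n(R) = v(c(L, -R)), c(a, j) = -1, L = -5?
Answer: -840 + 192*I*sqrt(2) ≈ -840.0 + 271.53*I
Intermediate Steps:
v(W) = 1/4 (v(W) = (W/W)/4 = (1/4)*1 = 1/4)
n(R) = 1/4
K = 2 - 2*I*sqrt(2) (K = 2 - sqrt(-2 - 6) = 2 - sqrt(-8) = 2 - 2*I*sqrt(2) ≈ 2.0 - 2.8284*I)
f(t) = 1/4 - t
96*(f(K) - 7) = 96*((1/4 - (2 - 2*I*sqrt(2))) - 7) = 96*((1/4 + (-2 + 2*I*sqrt(2))) - 7) = 96*((-7/4 + 2*I*sqrt(2)) - 7) = 96*(-35/4 + 2*I*sqrt(2)) = -840 + 192*I*sqrt(2)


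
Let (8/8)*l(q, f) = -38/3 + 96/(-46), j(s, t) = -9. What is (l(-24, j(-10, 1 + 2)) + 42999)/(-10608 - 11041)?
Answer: -137/69 ≈ -1.9855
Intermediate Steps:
l(q, f) = -1018/69 (l(q, f) = -38/3 + 96/(-46) = -38*1/3 + 96*(-1/46) = -38/3 - 48/23 = -1018/69)
(l(-24, j(-10, 1 + 2)) + 42999)/(-10608 - 11041) = (-1018/69 + 42999)/(-10608 - 11041) = (2965913/69)/(-21649) = (2965913/69)*(-1/21649) = -137/69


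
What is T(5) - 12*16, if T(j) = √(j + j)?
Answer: -192 + √10 ≈ -188.84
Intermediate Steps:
T(j) = √2*√j (T(j) = √(2*j) = √2*√j)
T(5) - 12*16 = √2*√5 - 12*16 = √10 - 192 = -192 + √10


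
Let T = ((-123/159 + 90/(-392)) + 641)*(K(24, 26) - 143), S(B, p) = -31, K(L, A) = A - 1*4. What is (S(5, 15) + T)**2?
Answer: 647646310890210025/107910544 ≈ 6.0017e+9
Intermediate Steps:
K(L, A) = -4 + A (K(L, A) = A - 4 = -4 + A)
T = -804442727/10388 (T = ((-123/159 + 90/(-392)) + 641)*((-4 + 26) - 143) = ((-123*1/159 + 90*(-1/392)) + 641)*(22 - 143) = ((-41/53 - 45/196) + 641)*(-121) = (-10421/10388 + 641)*(-121) = (6648287/10388)*(-121) = -804442727/10388 ≈ -77440.)
(S(5, 15) + T)**2 = (-31 - 804442727/10388)**2 = (-804764755/10388)**2 = 647646310890210025/107910544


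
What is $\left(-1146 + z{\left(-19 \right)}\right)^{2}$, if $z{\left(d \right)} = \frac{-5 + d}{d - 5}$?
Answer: $1311025$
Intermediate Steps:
$z{\left(d \right)} = 1$ ($z{\left(d \right)} = \frac{-5 + d}{-5 + d} = 1$)
$\left(-1146 + z{\left(-19 \right)}\right)^{2} = \left(-1146 + 1\right)^{2} = \left(-1145\right)^{2} = 1311025$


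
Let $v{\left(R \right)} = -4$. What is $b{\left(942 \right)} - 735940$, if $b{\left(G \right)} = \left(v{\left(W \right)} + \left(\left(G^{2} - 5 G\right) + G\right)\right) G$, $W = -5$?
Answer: $831607724$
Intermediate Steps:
$b{\left(G \right)} = G \left(-4 + G^{2} - 4 G\right)$ ($b{\left(G \right)} = \left(-4 + \left(\left(G^{2} - 5 G\right) + G\right)\right) G = \left(-4 + \left(G^{2} - 4 G\right)\right) G = \left(-4 + G^{2} - 4 G\right) G = G \left(-4 + G^{2} - 4 G\right)$)
$b{\left(942 \right)} - 735940 = 942 \left(-4 + 942^{2} - 3768\right) - 735940 = 942 \left(-4 + 887364 - 3768\right) - 735940 = 942 \cdot 883592 - 735940 = 832343664 - 735940 = 831607724$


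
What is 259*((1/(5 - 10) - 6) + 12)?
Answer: 7511/5 ≈ 1502.2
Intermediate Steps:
259*((1/(5 - 10) - 6) + 12) = 259*((1/(-5) - 6) + 12) = 259*((-⅕ - 6) + 12) = 259*(-31/5 + 12) = 259*(29/5) = 7511/5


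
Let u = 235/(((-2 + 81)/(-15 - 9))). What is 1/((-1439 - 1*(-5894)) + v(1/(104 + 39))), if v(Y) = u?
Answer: 79/346305 ≈ 0.00022812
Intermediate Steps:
u = -5640/79 (u = 235/((79/(-24))) = 235/((79*(-1/24))) = 235/(-79/24) = 235*(-24/79) = -5640/79 ≈ -71.392)
v(Y) = -5640/79
1/((-1439 - 1*(-5894)) + v(1/(104 + 39))) = 1/((-1439 - 1*(-5894)) - 5640/79) = 1/((-1439 + 5894) - 5640/79) = 1/(4455 - 5640/79) = 1/(346305/79) = 79/346305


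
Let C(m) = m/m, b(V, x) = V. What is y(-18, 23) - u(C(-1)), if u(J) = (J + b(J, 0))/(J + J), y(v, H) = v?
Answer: -19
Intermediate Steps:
C(m) = 1
u(J) = 1 (u(J) = (J + J)/(J + J) = (2*J)/((2*J)) = (2*J)*(1/(2*J)) = 1)
y(-18, 23) - u(C(-1)) = -18 - 1*1 = -18 - 1 = -19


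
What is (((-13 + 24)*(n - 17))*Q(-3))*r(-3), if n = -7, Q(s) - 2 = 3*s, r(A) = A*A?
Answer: 16632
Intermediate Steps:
r(A) = A**2
Q(s) = 2 + 3*s
(((-13 + 24)*(n - 17))*Q(-3))*r(-3) = (((-13 + 24)*(-7 - 17))*(2 + 3*(-3)))*(-3)**2 = ((11*(-24))*(2 - 9))*9 = -264*(-7)*9 = 1848*9 = 16632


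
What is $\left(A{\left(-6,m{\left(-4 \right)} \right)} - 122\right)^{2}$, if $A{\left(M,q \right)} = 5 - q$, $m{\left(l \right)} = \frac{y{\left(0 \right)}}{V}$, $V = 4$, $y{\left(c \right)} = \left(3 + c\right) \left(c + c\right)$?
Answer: $13689$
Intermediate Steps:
$y{\left(c \right)} = 2 c \left(3 + c\right)$ ($y{\left(c \right)} = \left(3 + c\right) 2 c = 2 c \left(3 + c\right)$)
$m{\left(l \right)} = 0$ ($m{\left(l \right)} = \frac{2 \cdot 0 \left(3 + 0\right)}{4} = 2 \cdot 0 \cdot 3 \cdot \frac{1}{4} = 0 \cdot \frac{1}{4} = 0$)
$\left(A{\left(-6,m{\left(-4 \right)} \right)} - 122\right)^{2} = \left(\left(5 - 0\right) - 122\right)^{2} = \left(\left(5 + 0\right) - 122\right)^{2} = \left(5 - 122\right)^{2} = \left(-117\right)^{2} = 13689$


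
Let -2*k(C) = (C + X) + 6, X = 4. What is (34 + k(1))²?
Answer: 3249/4 ≈ 812.25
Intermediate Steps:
k(C) = -5 - C/2 (k(C) = -((C + 4) + 6)/2 = -((4 + C) + 6)/2 = -(10 + C)/2 = -5 - C/2)
(34 + k(1))² = (34 + (-5 - ½*1))² = (34 + (-5 - ½))² = (34 - 11/2)² = (57/2)² = 3249/4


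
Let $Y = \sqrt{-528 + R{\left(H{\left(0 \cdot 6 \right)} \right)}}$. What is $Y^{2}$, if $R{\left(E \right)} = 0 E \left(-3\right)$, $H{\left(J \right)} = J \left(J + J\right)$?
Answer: $-528$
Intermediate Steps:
$H{\left(J \right)} = 2 J^{2}$ ($H{\left(J \right)} = J 2 J = 2 J^{2}$)
$R{\left(E \right)} = 0$ ($R{\left(E \right)} = 0 \left(-3\right) = 0$)
$Y = 4 i \sqrt{33}$ ($Y = \sqrt{-528 + 0} = \sqrt{-528} = 4 i \sqrt{33} \approx 22.978 i$)
$Y^{2} = \left(4 i \sqrt{33}\right)^{2} = -528$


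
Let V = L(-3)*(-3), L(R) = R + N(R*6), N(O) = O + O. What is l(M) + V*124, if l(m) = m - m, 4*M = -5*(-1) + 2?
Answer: 14508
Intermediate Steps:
N(O) = 2*O
L(R) = 13*R (L(R) = R + 2*(R*6) = R + 2*(6*R) = R + 12*R = 13*R)
V = 117 (V = (13*(-3))*(-3) = -39*(-3) = 117)
M = 7/4 (M = (-5*(-1) + 2)/4 = (5 + 2)/4 = (¼)*7 = 7/4 ≈ 1.7500)
l(m) = 0
l(M) + V*124 = 0 + 117*124 = 0 + 14508 = 14508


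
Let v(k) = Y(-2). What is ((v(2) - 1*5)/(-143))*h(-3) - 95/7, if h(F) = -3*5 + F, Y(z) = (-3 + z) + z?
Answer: -15097/1001 ≈ -15.082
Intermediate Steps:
Y(z) = -3 + 2*z
v(k) = -7 (v(k) = -3 + 2*(-2) = -3 - 4 = -7)
h(F) = -15 + F
((v(2) - 1*5)/(-143))*h(-3) - 95/7 = ((-7 - 1*5)/(-143))*(-15 - 3) - 95/7 = ((-7 - 5)*(-1/143))*(-18) - 95*⅐ = -12*(-1/143)*(-18) - 95/7 = (12/143)*(-18) - 95/7 = -216/143 - 95/7 = -15097/1001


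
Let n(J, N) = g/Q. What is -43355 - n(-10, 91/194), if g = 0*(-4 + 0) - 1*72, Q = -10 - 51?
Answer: -2644727/61 ≈ -43356.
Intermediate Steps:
Q = -61
g = -72 (g = 0*(-4) - 72 = 0 - 72 = -72)
n(J, N) = 72/61 (n(J, N) = -72/(-61) = -72*(-1/61) = 72/61)
-43355 - n(-10, 91/194) = -43355 - 1*72/61 = -43355 - 72/61 = -2644727/61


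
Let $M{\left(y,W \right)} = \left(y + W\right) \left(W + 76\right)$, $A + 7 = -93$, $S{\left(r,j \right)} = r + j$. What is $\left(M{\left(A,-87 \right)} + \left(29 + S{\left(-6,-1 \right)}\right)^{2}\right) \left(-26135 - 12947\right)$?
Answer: $-99307362$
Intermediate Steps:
$S{\left(r,j \right)} = j + r$
$A = -100$ ($A = -7 - 93 = -100$)
$M{\left(y,W \right)} = \left(76 + W\right) \left(W + y\right)$ ($M{\left(y,W \right)} = \left(W + y\right) \left(76 + W\right) = \left(76 + W\right) \left(W + y\right)$)
$\left(M{\left(A,-87 \right)} + \left(29 + S{\left(-6,-1 \right)}\right)^{2}\right) \left(-26135 - 12947\right) = \left(\left(\left(-87\right)^{2} + 76 \left(-87\right) + 76 \left(-100\right) - -8700\right) + \left(29 - 7\right)^{2}\right) \left(-26135 - 12947\right) = \left(\left(7569 - 6612 - 7600 + 8700\right) + \left(29 - 7\right)^{2}\right) \left(-39082\right) = \left(2057 + 22^{2}\right) \left(-39082\right) = \left(2057 + 484\right) \left(-39082\right) = 2541 \left(-39082\right) = -99307362$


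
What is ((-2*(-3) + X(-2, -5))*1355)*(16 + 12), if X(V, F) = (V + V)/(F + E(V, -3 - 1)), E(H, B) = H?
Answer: 249320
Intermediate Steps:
X(V, F) = 2*V/(F + V) (X(V, F) = (V + V)/(F + V) = (2*V)/(F + V) = 2*V/(F + V))
((-2*(-3) + X(-2, -5))*1355)*(16 + 12) = ((-2*(-3) + 2*(-2)/(-5 - 2))*1355)*(16 + 12) = ((6 + 2*(-2)/(-7))*1355)*28 = ((6 + 2*(-2)*(-⅐))*1355)*28 = ((6 + 4/7)*1355)*28 = ((46/7)*1355)*28 = (62330/7)*28 = 249320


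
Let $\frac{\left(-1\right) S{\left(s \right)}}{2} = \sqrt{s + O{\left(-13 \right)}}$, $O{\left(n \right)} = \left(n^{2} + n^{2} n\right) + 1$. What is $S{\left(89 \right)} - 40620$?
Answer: $-40620 - 2 i \sqrt{1938} \approx -40620.0 - 88.045 i$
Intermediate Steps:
$O{\left(n \right)} = 1 + n^{2} + n^{3}$ ($O{\left(n \right)} = \left(n^{2} + n^{3}\right) + 1 = 1 + n^{2} + n^{3}$)
$S{\left(s \right)} = - 2 \sqrt{-2027 + s}$ ($S{\left(s \right)} = - 2 \sqrt{s + \left(1 + \left(-13\right)^{2} + \left(-13\right)^{3}\right)} = - 2 \sqrt{s + \left(1 + 169 - 2197\right)} = - 2 \sqrt{s - 2027} = - 2 \sqrt{-2027 + s}$)
$S{\left(89 \right)} - 40620 = - 2 \sqrt{-2027 + 89} - 40620 = - 2 \sqrt{-1938} - 40620 = - 2 i \sqrt{1938} - 40620 = -40620 - 2 i \sqrt{1938}$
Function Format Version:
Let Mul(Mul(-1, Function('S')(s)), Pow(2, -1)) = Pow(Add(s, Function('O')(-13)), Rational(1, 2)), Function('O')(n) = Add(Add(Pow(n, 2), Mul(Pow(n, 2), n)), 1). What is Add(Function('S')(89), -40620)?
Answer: Add(-40620, Mul(-2, I, Pow(1938, Rational(1, 2)))) ≈ Add(-40620., Mul(-88.045, I))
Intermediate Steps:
Function('O')(n) = Add(1, Pow(n, 2), Pow(n, 3)) (Function('O')(n) = Add(Add(Pow(n, 2), Pow(n, 3)), 1) = Add(1, Pow(n, 2), Pow(n, 3)))
Function('S')(s) = Mul(-2, Pow(Add(-2027, s), Rational(1, 2))) (Function('S')(s) = Mul(-2, Pow(Add(s, Add(1, Pow(-13, 2), Pow(-13, 3))), Rational(1, 2))) = Mul(-2, Pow(Add(s, Add(1, 169, -2197)), Rational(1, 2))) = Mul(-2, Pow(Add(s, -2027), Rational(1, 2))) = Mul(-2, Pow(Add(-2027, s), Rational(1, 2))))
Add(Function('S')(89), -40620) = Add(Mul(-2, Pow(Add(-2027, 89), Rational(1, 2))), -40620) = Add(Mul(-2, Pow(-1938, Rational(1, 2))), -40620) = Add(Mul(-2, Mul(I, Pow(1938, Rational(1, 2)))), -40620) = Add(Mul(-2, I, Pow(1938, Rational(1, 2))), -40620) = Add(-40620, Mul(-2, I, Pow(1938, Rational(1, 2))))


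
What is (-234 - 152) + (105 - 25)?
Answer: -306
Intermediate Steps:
(-234 - 152) + (105 - 25) = -386 + 80 = -306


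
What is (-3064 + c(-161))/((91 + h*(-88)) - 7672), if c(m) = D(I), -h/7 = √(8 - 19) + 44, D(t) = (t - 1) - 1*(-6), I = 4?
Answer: -1704079/11009187 + 53768*I*√11/11009187 ≈ -0.15479 + 0.016198*I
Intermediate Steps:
D(t) = 5 + t (D(t) = (-1 + t) + 6 = 5 + t)
h = -308 - 7*I*√11 (h = -7*(√(8 - 19) + 44) = -7*(√(-11) + 44) = -7*(I*√11 + 44) = -7*(44 + I*√11) = -308 - 7*I*√11 ≈ -308.0 - 23.216*I)
c(m) = 9 (c(m) = 5 + 4 = 9)
(-3064 + c(-161))/((91 + h*(-88)) - 7672) = (-3064 + 9)/((91 + (-308 - 7*I*√11)*(-88)) - 7672) = -3055/((91 + (27104 + 616*I*√11)) - 7672) = -3055/((27195 + 616*I*√11) - 7672) = -3055/(19523 + 616*I*√11)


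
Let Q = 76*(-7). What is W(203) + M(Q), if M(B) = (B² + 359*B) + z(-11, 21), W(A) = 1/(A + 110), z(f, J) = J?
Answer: 28813842/313 ≈ 92057.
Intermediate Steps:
W(A) = 1/(110 + A)
Q = -532
M(B) = 21 + B² + 359*B (M(B) = (B² + 359*B) + 21 = 21 + B² + 359*B)
W(203) + M(Q) = 1/(110 + 203) + (21 + (-532)² + 359*(-532)) = 1/313 + (21 + 283024 - 190988) = 1/313 + 92057 = 28813842/313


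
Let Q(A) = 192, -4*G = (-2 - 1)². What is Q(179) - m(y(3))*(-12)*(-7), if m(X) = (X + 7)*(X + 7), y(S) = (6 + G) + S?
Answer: -62757/4 ≈ -15689.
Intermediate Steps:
G = -9/4 (G = -(-2 - 1)²/4 = -¼*(-3)² = -¼*9 = -9/4 ≈ -2.2500)
y(S) = 15/4 + S (y(S) = (6 - 9/4) + S = 15/4 + S)
m(X) = (7 + X)² (m(X) = (7 + X)*(7 + X) = (7 + X)²)
Q(179) - m(y(3))*(-12)*(-7) = 192 - (7 + (15/4 + 3))²*(-12)*(-7) = 192 - (7 + 27/4)²*(-12)*(-7) = 192 - (55/4)²*(-12)*(-7) = 192 - (3025/16)*(-12)*(-7) = 192 - (-9075)*(-7)/4 = 192 - 1*63525/4 = 192 - 63525/4 = -62757/4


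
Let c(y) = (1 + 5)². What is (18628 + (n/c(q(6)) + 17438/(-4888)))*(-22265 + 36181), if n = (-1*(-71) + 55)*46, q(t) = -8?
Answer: 159726445963/611 ≈ 2.6142e+8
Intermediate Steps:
c(y) = 36 (c(y) = 6² = 36)
n = 5796 (n = (71 + 55)*46 = 126*46 = 5796)
(18628 + (n/c(q(6)) + 17438/(-4888)))*(-22265 + 36181) = (18628 + (5796/36 + 17438/(-4888)))*(-22265 + 36181) = (18628 + (5796*(1/36) + 17438*(-1/4888)))*13916 = (18628 + (161 - 8719/2444))*13916 = (18628 + 384765/2444)*13916 = (45911597/2444)*13916 = 159726445963/611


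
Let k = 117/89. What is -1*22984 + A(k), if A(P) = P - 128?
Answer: -2056851/89 ≈ -23111.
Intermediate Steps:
k = 117/89 (k = 117*(1/89) = 117/89 ≈ 1.3146)
A(P) = -128 + P
-1*22984 + A(k) = -1*22984 + (-128 + 117/89) = -22984 - 11275/89 = -2056851/89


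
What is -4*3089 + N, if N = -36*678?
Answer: -36764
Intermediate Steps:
N = -24408
-4*3089 + N = -4*3089 - 24408 = -12356 - 24408 = -36764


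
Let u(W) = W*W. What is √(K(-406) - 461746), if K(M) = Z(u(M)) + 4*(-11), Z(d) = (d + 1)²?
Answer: √27170774779 ≈ 1.6484e+5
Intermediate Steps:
u(W) = W²
Z(d) = (1 + d)²
K(M) = -44 + (1 + M²)² (K(M) = (1 + M²)² + 4*(-11) = (1 + M²)² - 44 = -44 + (1 + M²)²)
√(K(-406) - 461746) = √((-44 + (1 + (-406)²)²) - 461746) = √((-44 + (1 + 164836)²) - 461746) = √((-44 + 164837²) - 461746) = √((-44 + 27171236569) - 461746) = √(27171236525 - 461746) = √27170774779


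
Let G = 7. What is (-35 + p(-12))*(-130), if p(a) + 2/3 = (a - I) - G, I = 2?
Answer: 22100/3 ≈ 7366.7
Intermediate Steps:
p(a) = -29/3 + a (p(a) = -⅔ + ((a - 1*2) - 1*7) = -⅔ + ((a - 2) - 7) = -⅔ + ((-2 + a) - 7) = -⅔ + (-9 + a) = -29/3 + a)
(-35 + p(-12))*(-130) = (-35 + (-29/3 - 12))*(-130) = (-35 - 65/3)*(-130) = -170/3*(-130) = 22100/3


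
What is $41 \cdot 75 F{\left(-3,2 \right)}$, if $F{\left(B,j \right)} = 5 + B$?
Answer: $6150$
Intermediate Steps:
$41 \cdot 75 F{\left(-3,2 \right)} = 41 \cdot 75 \left(5 - 3\right) = 3075 \cdot 2 = 6150$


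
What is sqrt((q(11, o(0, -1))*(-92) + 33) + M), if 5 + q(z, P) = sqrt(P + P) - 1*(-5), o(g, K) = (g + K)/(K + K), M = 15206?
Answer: 9*sqrt(187) ≈ 123.07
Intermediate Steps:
o(g, K) = (K + g)/(2*K) (o(g, K) = (K + g)/((2*K)) = (K + g)*(1/(2*K)) = (K + g)/(2*K))
q(z, P) = sqrt(2)*sqrt(P) (q(z, P) = -5 + (sqrt(P + P) - 1*(-5)) = -5 + (sqrt(2*P) + 5) = -5 + (sqrt(2)*sqrt(P) + 5) = -5 + (5 + sqrt(2)*sqrt(P)) = sqrt(2)*sqrt(P))
sqrt((q(11, o(0, -1))*(-92) + 33) + M) = sqrt(((sqrt(2)*sqrt((1/2)*(-1 + 0)/(-1)))*(-92) + 33) + 15206) = sqrt(((sqrt(2)*sqrt((1/2)*(-1)*(-1)))*(-92) + 33) + 15206) = sqrt(((sqrt(2)*sqrt(1/2))*(-92) + 33) + 15206) = sqrt(((sqrt(2)*(sqrt(2)/2))*(-92) + 33) + 15206) = sqrt((1*(-92) + 33) + 15206) = sqrt((-92 + 33) + 15206) = sqrt(-59 + 15206) = sqrt(15147) = 9*sqrt(187)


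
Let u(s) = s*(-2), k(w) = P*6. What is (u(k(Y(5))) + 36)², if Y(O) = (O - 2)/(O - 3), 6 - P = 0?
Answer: 1296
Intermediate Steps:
P = 6 (P = 6 - 1*0 = 6 + 0 = 6)
Y(O) = (-2 + O)/(-3 + O)
k(w) = 36 (k(w) = 6*6 = 36)
u(s) = -2*s
(u(k(Y(5))) + 36)² = (-2*36 + 36)² = (-72 + 36)² = (-36)² = 1296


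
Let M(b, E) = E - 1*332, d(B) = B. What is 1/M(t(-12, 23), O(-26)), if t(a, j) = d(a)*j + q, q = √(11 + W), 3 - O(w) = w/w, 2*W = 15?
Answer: -1/330 ≈ -0.0030303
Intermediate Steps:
W = 15/2 (W = (½)*15 = 15/2 ≈ 7.5000)
O(w) = 2 (O(w) = 3 - w/w = 3 - 1*1 = 3 - 1 = 2)
q = √74/2 (q = √(11 + 15/2) = √(37/2) = √74/2 ≈ 4.3012)
t(a, j) = √74/2 + a*j (t(a, j) = a*j + √74/2 = √74/2 + a*j)
M(b, E) = -332 + E (M(b, E) = E - 332 = -332 + E)
1/M(t(-12, 23), O(-26)) = 1/(-332 + 2) = 1/(-330) = -1/330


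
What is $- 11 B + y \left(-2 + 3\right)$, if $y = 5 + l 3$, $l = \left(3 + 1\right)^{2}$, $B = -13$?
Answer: $196$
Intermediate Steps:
$l = 16$ ($l = 4^{2} = 16$)
$y = 53$ ($y = 5 + 16 \cdot 3 = 5 + 48 = 53$)
$- 11 B + y \left(-2 + 3\right) = \left(-11\right) \left(-13\right) + 53 \left(-2 + 3\right) = 143 + 53 \cdot 1 = 143 + 53 = 196$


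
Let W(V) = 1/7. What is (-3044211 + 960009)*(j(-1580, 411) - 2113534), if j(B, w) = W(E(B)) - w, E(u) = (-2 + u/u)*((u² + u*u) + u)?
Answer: 30841216694028/7 ≈ 4.4059e+12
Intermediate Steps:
E(u) = -u - 2*u² (E(u) = (-2 + 1)*((u² + u²) + u) = -(2*u² + u) = -(u + 2*u²) = -u - 2*u²)
W(V) = ⅐
j(B, w) = ⅐ - w
(-3044211 + 960009)*(j(-1580, 411) - 2113534) = (-3044211 + 960009)*((⅐ - 1*411) - 2113534) = -2084202*((⅐ - 411) - 2113534) = -2084202*(-2876/7 - 2113534) = -2084202*(-14797614/7) = 30841216694028/7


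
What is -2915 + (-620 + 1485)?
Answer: -2050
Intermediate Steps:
-2915 + (-620 + 1485) = -2915 + 865 = -2050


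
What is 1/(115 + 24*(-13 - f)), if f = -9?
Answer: 1/19 ≈ 0.052632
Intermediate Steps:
1/(115 + 24*(-13 - f)) = 1/(115 + 24*(-13 - 1*(-9))) = 1/(115 + 24*(-13 + 9)) = 1/(115 + 24*(-4)) = 1/(115 - 96) = 1/19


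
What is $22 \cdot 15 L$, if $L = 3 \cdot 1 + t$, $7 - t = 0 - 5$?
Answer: $4950$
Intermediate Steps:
$t = 12$ ($t = 7 - \left(0 - 5\right) = 7 - -5 = 7 + 5 = 12$)
$L = 15$ ($L = 3 \cdot 1 + 12 = 3 + 12 = 15$)
$22 \cdot 15 L = 22 \cdot 15 \cdot 15 = 330 \cdot 15 = 4950$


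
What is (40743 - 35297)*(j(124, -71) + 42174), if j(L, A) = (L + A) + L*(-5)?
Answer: 226591722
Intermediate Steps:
j(L, A) = A - 4*L (j(L, A) = (A + L) - 5*L = A - 4*L)
(40743 - 35297)*(j(124, -71) + 42174) = (40743 - 35297)*((-71 - 4*124) + 42174) = 5446*((-71 - 496) + 42174) = 5446*(-567 + 42174) = 5446*41607 = 226591722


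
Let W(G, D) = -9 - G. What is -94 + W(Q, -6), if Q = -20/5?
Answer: -99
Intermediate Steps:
Q = -4 (Q = -20*⅕ = -4)
-94 + W(Q, -6) = -94 + (-9 - 1*(-4)) = -94 + (-9 + 4) = -94 - 5 = -99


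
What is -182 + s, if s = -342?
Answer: -524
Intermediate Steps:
-182 + s = -182 - 342 = -524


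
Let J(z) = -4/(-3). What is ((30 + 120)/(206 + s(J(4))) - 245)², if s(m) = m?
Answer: 5771440900/96721 ≈ 59671.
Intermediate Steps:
J(z) = 4/3 (J(z) = -4*(-⅓) = 4/3)
((30 + 120)/(206 + s(J(4))) - 245)² = ((30 + 120)/(206 + 4/3) - 245)² = (150/(622/3) - 245)² = (150*(3/622) - 245)² = (225/311 - 245)² = (-75970/311)² = 5771440900/96721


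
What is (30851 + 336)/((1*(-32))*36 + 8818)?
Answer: 31187/7666 ≈ 4.0682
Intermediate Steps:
(30851 + 336)/((1*(-32))*36 + 8818) = 31187/(-32*36 + 8818) = 31187/(-1152 + 8818) = 31187/7666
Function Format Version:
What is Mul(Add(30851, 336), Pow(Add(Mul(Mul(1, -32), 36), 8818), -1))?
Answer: Rational(31187, 7666) ≈ 4.0682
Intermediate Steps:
Mul(Add(30851, 336), Pow(Add(Mul(Mul(1, -32), 36), 8818), -1)) = Mul(31187, Pow(Add(Mul(-32, 36), 8818), -1)) = Mul(31187, Pow(Add(-1152, 8818), -1)) = Mul(31187, Pow(7666, -1)) = Mul(31187, Rational(1, 7666)) = Rational(31187, 7666)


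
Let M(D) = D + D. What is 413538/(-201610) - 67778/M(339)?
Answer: -3486275336/34172895 ≈ -102.02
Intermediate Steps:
M(D) = 2*D
413538/(-201610) - 67778/M(339) = 413538/(-201610) - 67778/(2*339) = 413538*(-1/201610) - 67778/678 = -206769/100805 - 67778*1/678 = -206769/100805 - 33889/339 = -3486275336/34172895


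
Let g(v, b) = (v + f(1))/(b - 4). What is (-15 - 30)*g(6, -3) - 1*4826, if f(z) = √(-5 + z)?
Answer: -33512/7 + 90*I/7 ≈ -4787.4 + 12.857*I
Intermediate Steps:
g(v, b) = (v + 2*I)/(-4 + b) (g(v, b) = (v + √(-5 + 1))/(b - 4) = (v + √(-4))/(-4 + b) = (v + 2*I)/(-4 + b))
(-15 - 30)*g(6, -3) - 1*4826 = (-15 - 30)*((6 + 2*I)/(-4 - 3)) - 1*4826 = -45*(6 + 2*I)/(-7) - 4826 = -(-45)*(6 + 2*I)/7 - 4826 = -45*(-6/7 - 2*I/7) - 4826 = (270/7 + 90*I/7) - 4826 = -33512/7 + 90*I/7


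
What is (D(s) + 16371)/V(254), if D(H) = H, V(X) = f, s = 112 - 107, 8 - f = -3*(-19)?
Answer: -16376/49 ≈ -334.20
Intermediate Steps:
f = -49 (f = 8 - (-3)*(-19) = 8 - 1*57 = 8 - 57 = -49)
s = 5
V(X) = -49
(D(s) + 16371)/V(254) = (5 + 16371)/(-49) = 16376*(-1/49) = -16376/49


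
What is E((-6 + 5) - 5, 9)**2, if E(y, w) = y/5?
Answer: 36/25 ≈ 1.4400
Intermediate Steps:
E(y, w) = y/5 (E(y, w) = y*(1/5) = y/5)
E((-6 + 5) - 5, 9)**2 = (((-6 + 5) - 5)/5)**2 = ((-1 - 5)/5)**2 = ((1/5)*(-6))**2 = (-6/5)**2 = 36/25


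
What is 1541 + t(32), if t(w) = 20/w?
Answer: 12333/8 ≈ 1541.6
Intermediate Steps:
1541 + t(32) = 1541 + 20/32 = 1541 + 20*(1/32) = 1541 + 5/8 = 12333/8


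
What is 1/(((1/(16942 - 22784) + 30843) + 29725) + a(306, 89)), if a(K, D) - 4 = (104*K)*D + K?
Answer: 5842/16902156187 ≈ 3.4564e-7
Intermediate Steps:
a(K, D) = 4 + K + 104*D*K (a(K, D) = 4 + ((104*K)*D + K) = 4 + (104*D*K + K) = 4 + (K + 104*D*K) = 4 + K + 104*D*K)
1/(((1/(16942 - 22784) + 30843) + 29725) + a(306, 89)) = 1/(((1/(16942 - 22784) + 30843) + 29725) + (4 + 306 + 104*89*306)) = 1/(((1/(-5842) + 30843) + 29725) + (4 + 306 + 2832336)) = 1/(((-1/5842 + 30843) + 29725) + 2832646) = 1/((180184805/5842 + 29725) + 2832646) = 1/(353838255/5842 + 2832646) = 1/(16902156187/5842) = 5842/16902156187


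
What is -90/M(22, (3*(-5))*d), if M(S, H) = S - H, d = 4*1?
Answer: -45/41 ≈ -1.0976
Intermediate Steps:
d = 4
-90/M(22, (3*(-5))*d) = -90/(22 - 3*(-5)*4) = -90/(22 - (-15)*4) = -90/(22 - 1*(-60)) = -90/(22 + 60) = -90/82 = -90*1/82 = -45/41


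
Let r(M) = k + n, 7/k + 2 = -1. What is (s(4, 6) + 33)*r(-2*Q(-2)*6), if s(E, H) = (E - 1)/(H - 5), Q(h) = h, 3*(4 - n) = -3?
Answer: 96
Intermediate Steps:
n = 5 (n = 4 - 1/3*(-3) = 4 + 1 = 5)
s(E, H) = (-1 + E)/(-5 + H)
k = -7/3 (k = 7/(-2 - 1) = 7/(-3) = 7*(-1/3) = -7/3 ≈ -2.3333)
r(M) = 8/3 (r(M) = -7/3 + 5 = 8/3)
(s(4, 6) + 33)*r(-2*Q(-2)*6) = ((-1 + 4)/(-5 + 6) + 33)*(8/3) = (3/1 + 33)*(8/3) = (1*3 + 33)*(8/3) = (3 + 33)*(8/3) = 36*(8/3) = 96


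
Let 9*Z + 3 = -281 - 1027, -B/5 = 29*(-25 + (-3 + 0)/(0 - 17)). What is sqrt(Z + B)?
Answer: sqrt(8983191)/51 ≈ 58.769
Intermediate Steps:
B = 61190/17 (B = -145*(-25 + (-3 + 0)/(0 - 17)) = -145*(-25 - 3/(-17)) = -145*(-25 - 3*(-1/17)) = -145*(-25 + 3/17) = -145*(-422)/17 = -5*(-12238/17) = 61190/17 ≈ 3599.4)
Z = -437/3 (Z = -1/3 + (-281 - 1027)/9 = -1/3 + (1/9)*(-1308) = -1/3 - 436/3 = -437/3 ≈ -145.67)
sqrt(Z + B) = sqrt(-437/3 + 61190/17) = sqrt(176141/51) = sqrt(8983191)/51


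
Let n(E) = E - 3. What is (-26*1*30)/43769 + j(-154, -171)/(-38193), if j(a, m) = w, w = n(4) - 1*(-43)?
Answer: -31716376/1671669417 ≈ -0.018973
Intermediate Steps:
n(E) = -3 + E
w = 44 (w = (-3 + 4) - 1*(-43) = 1 + 43 = 44)
j(a, m) = 44
(-26*1*30)/43769 + j(-154, -171)/(-38193) = (-26*1*30)/43769 + 44/(-38193) = -26*30*(1/43769) + 44*(-1/38193) = -780*1/43769 - 44/38193 = -780/43769 - 44/38193 = -31716376/1671669417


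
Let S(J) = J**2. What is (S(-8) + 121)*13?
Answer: 2405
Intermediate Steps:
(S(-8) + 121)*13 = ((-8)**2 + 121)*13 = (64 + 121)*13 = 185*13 = 2405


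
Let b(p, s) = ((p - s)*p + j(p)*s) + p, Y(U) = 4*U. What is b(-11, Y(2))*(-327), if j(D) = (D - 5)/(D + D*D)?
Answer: -3540102/55 ≈ -64366.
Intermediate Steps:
j(D) = (-5 + D)/(D + D**2)
b(p, s) = p + p*(p - s) + s*(-5 + p)/(p*(1 + p)) (b(p, s) = ((p - s)*p + ((-5 + p)/(p*(1 + p)))*s) + p = (p*(p - s) + s*(-5 + p)/(p*(1 + p))) + p = p + p*(p - s) + s*(-5 + p)/(p*(1 + p)))
b(-11, Y(2))*(-327) = (((4*2)*(-5 - 11) + (-11)**2*(1 - 11)*(1 - 11 - 4*2))/((-11)*(1 - 11)))*(-327) = -1/11*(8*(-16) + 121*(-10)*(1 - 11 - 1*8))/(-10)*(-327) = -1/11*(-1/10)*(-128 + 121*(-10)*(1 - 11 - 8))*(-327) = -1/11*(-1/10)*(-128 + 121*(-10)*(-18))*(-327) = -1/11*(-1/10)*(-128 + 21780)*(-327) = -1/11*(-1/10)*21652*(-327) = (10826/55)*(-327) = -3540102/55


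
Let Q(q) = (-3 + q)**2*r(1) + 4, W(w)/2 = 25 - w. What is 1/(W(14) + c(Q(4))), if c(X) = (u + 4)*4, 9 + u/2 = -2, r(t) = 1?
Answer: -1/50 ≈ -0.020000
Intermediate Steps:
W(w) = 50 - 2*w (W(w) = 2*(25 - w) = 50 - 2*w)
u = -22 (u = -18 + 2*(-2) = -18 - 4 = -22)
Q(q) = 4 + (-3 + q)**2 (Q(q) = (-3 + q)**2*1 + 4 = (-3 + q)**2 + 4 = 4 + (-3 + q)**2)
c(X) = -72 (c(X) = (-22 + 4)*4 = -18*4 = -72)
1/(W(14) + c(Q(4))) = 1/((50 - 2*14) - 72) = 1/((50 - 28) - 72) = 1/(22 - 72) = 1/(-50) = -1/50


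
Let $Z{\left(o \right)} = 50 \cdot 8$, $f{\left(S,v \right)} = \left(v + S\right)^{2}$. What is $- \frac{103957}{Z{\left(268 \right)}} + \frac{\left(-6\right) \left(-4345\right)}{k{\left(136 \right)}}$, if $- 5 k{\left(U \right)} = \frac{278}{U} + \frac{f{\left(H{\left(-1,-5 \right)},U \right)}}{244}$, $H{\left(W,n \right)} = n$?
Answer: $- \frac{10311928113}{5003600} \approx -2060.9$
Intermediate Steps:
$f{\left(S,v \right)} = \left(S + v\right)^{2}$
$Z{\left(o \right)} = 400$
$k{\left(U \right)} = - \frac{278}{5 U} - \frac{\left(-5 + U\right)^{2}}{1220}$ ($k{\left(U \right)} = - \frac{\frac{278}{U} + \frac{\left(-5 + U\right)^{2}}{244}}{5} = - \frac{278}{5 U} - \frac{\left(-5 + U\right)^{2}}{1220}$)
$- \frac{103957}{Z{\left(268 \right)}} + \frac{\left(-6\right) \left(-4345\right)}{k{\left(136 \right)}} = - \frac{103957}{400} + \frac{\left(-6\right) \left(-4345\right)}{\frac{1}{1220} \cdot \frac{1}{136} \left(-67832 - 136 \left(-5 + 136\right)^{2}\right)} = \left(-103957\right) \frac{1}{400} + \frac{26070}{\frac{1}{1220} \cdot \frac{1}{136} \left(-67832 - 136 \cdot 131^{2}\right)} = - \frac{103957}{400} + \frac{26070}{\frac{1}{1220} \cdot \frac{1}{136} \left(-67832 - 136 \cdot 17161\right)} = - \frac{103957}{400} + \frac{26070}{\frac{1}{1220} \cdot \frac{1}{136} \left(-67832 - 2333896\right)} = - \frac{103957}{400} + \frac{26070}{\frac{1}{1220} \cdot \frac{1}{136} \left(-2401728\right)} = - \frac{103957}{400} + \frac{26070}{- \frac{75054}{5185}} = - \frac{103957}{400} + 26070 \left(- \frac{5185}{75054}\right) = - \frac{103957}{400} - \frac{22528825}{12509} = - \frac{10311928113}{5003600}$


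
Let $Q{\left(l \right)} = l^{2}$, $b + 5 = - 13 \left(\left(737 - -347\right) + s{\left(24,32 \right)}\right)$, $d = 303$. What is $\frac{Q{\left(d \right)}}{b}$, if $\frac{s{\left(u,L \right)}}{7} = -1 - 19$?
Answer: $- \frac{91809}{12277} \approx -7.4781$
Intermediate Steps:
$s{\left(u,L \right)} = -140$ ($s{\left(u,L \right)} = 7 \left(-1 - 19\right) = 7 \left(-20\right) = -140$)
$b = -12277$ ($b = -5 - 13 \left(\left(737 - -347\right) - 140\right) = -5 - 13 \left(\left(737 + 347\right) - 140\right) = -5 - 13 \left(1084 - 140\right) = -5 - 12272 = -12277$)
$\frac{Q{\left(d \right)}}{b} = \frac{303^{2}}{-12277} = 91809 \left(- \frac{1}{12277}\right) = - \frac{91809}{12277}$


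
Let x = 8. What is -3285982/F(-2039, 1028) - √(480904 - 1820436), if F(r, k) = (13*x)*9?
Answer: -1642991/468 - 2*I*√334883 ≈ -3510.7 - 1157.4*I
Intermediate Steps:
F(r, k) = 936 (F(r, k) = (13*8)*9 = 104*9 = 936)
-3285982/F(-2039, 1028) - √(480904 - 1820436) = -3285982/936 - √(480904 - 1820436) = -3285982*1/936 - √(-1339532) = -1642991/468 - 2*I*√334883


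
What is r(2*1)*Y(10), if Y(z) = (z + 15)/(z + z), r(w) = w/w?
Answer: 5/4 ≈ 1.2500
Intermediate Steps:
r(w) = 1
Y(z) = (15 + z)/(2*z) (Y(z) = (15 + z)/((2*z)) = (15 + z)*(1/(2*z)) = (15 + z)/(2*z))
r(2*1)*Y(10) = 1*((½)*(15 + 10)/10) = 1*((½)*(⅒)*25) = 1*(5/4) = 5/4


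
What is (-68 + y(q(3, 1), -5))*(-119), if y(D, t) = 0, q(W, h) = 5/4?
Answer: 8092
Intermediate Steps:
q(W, h) = 5/4 (q(W, h) = 5*(¼) = 5/4)
(-68 + y(q(3, 1), -5))*(-119) = (-68 + 0)*(-119) = -68*(-119) = 8092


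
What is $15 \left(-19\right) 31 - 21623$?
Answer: $-30458$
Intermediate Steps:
$15 \left(-19\right) 31 - 21623 = \left(-285\right) 31 - 21623 = -8835 - 21623 = -30458$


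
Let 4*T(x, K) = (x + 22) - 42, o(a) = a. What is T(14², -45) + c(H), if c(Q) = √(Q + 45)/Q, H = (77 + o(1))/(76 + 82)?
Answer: 44 + √283926/39 ≈ 57.663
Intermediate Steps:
T(x, K) = -5 + x/4 (T(x, K) = ((x + 22) - 42)/4 = ((22 + x) - 42)/4 = (-20 + x)/4 = -5 + x/4)
H = 39/79 (H = (77 + 1)/(76 + 82) = 78/158 = 78*(1/158) = 39/79 ≈ 0.49367)
c(Q) = √(45 + Q)/Q
T(14², -45) + c(H) = (-5 + (¼)*14²) + √(45 + 39/79)/(39/79) = (-5 + (¼)*196) + 79*√(3594/79)/39 = (-5 + 49) + 79*(√283926/79)/39 = 44 + √283926/39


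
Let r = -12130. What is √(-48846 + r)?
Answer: 4*I*√3811 ≈ 246.93*I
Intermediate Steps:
√(-48846 + r) = √(-48846 - 12130) = √(-60976) = 4*I*√3811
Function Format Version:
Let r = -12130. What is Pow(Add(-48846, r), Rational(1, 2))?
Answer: Mul(4, I, Pow(3811, Rational(1, 2))) ≈ Mul(246.93, I)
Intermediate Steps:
Pow(Add(-48846, r), Rational(1, 2)) = Pow(Add(-48846, -12130), Rational(1, 2)) = Pow(-60976, Rational(1, 2)) = Mul(4, I, Pow(3811, Rational(1, 2)))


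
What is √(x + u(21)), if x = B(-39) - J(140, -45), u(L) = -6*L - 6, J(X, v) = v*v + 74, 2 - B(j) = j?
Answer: I*√2190 ≈ 46.797*I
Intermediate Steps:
B(j) = 2 - j
J(X, v) = 74 + v² (J(X, v) = v² + 74 = 74 + v²)
u(L) = -6 - 6*L
x = -2058 (x = (2 - 1*(-39)) - (74 + (-45)²) = (2 + 39) - (74 + 2025) = 41 - 1*2099 = 41 - 2099 = -2058)
√(x + u(21)) = √(-2058 + (-6 - 6*21)) = √(-2058 + (-6 - 126)) = √(-2058 - 132) = √(-2190) = I*√2190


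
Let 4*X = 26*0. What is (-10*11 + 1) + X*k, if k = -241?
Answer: -109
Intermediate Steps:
X = 0 (X = (26*0)/4 = (¼)*0 = 0)
(-10*11 + 1) + X*k = (-10*11 + 1) + 0*(-241) = (-110 + 1) + 0 = -109 + 0 = -109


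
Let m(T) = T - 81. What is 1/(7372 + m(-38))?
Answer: 1/7253 ≈ 0.00013787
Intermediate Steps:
m(T) = -81 + T
1/(7372 + m(-38)) = 1/(7372 + (-81 - 38)) = 1/(7372 - 119) = 1/7253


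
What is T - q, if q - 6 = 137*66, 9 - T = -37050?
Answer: 28011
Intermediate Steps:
T = 37059 (T = 9 - 1*(-37050) = 9 + 37050 = 37059)
q = 9048 (q = 6 + 137*66 = 6 + 9042 = 9048)
T - q = 37059 - 1*9048 = 37059 - 9048 = 28011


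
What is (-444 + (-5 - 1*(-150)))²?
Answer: 89401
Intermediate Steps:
(-444 + (-5 - 1*(-150)))² = (-444 + (-5 + 150))² = (-444 + 145)² = (-299)² = 89401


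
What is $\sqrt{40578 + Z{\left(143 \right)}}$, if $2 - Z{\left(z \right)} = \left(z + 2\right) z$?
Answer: $63 \sqrt{5} \approx 140.87$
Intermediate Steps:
$Z{\left(z \right)} = 2 - z \left(2 + z\right)$ ($Z{\left(z \right)} = 2 - \left(z + 2\right) z = 2 - \left(2 + z\right) z = 2 - z \left(2 + z\right)$)
$\sqrt{40578 + Z{\left(143 \right)}} = \sqrt{40578 - 20733} = \sqrt{19845} = 63 \sqrt{5}$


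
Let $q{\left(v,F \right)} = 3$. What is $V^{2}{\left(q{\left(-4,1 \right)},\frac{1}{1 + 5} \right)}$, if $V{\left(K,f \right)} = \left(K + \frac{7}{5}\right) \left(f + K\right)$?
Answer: $\frac{43681}{225} \approx 194.14$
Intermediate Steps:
$V{\left(K,f \right)} = \left(\frac{7}{5} + K\right) \left(K + f\right)$ ($V{\left(K,f \right)} = \left(K + 7 \cdot \frac{1}{5}\right) \left(K + f\right) = \left(K + \frac{7}{5}\right) \left(K + f\right) = \left(\frac{7}{5} + K\right) \left(K + f\right)$)
$V^{2}{\left(q{\left(-4,1 \right)},\frac{1}{1 + 5} \right)} = \left(3^{2} + \frac{7}{5} \cdot 3 + \frac{7}{5 \left(1 + 5\right)} + \frac{3}{1 + 5}\right)^{2} = \left(9 + \frac{21}{5} + \frac{7}{5 \cdot 6} + \frac{3}{6}\right)^{2} = \left(9 + \frac{21}{5} + \frac{7}{5} \cdot \frac{1}{6} + 3 \cdot \frac{1}{6}\right)^{2} = \left(9 + \frac{21}{5} + \frac{7}{30} + \frac{1}{2}\right)^{2} = \left(\frac{209}{15}\right)^{2} = \frac{43681}{225}$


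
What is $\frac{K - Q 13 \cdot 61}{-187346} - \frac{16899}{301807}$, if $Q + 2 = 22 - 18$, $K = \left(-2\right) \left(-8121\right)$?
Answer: $- \frac{3794621723}{28271167111} \approx -0.13422$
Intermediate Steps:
$K = 16242$
$Q = 2$ ($Q = -2 + \left(22 - 18\right) = -2 + 4 = 2$)
$\frac{K - Q 13 \cdot 61}{-187346} - \frac{16899}{301807} = \frac{16242 - 2 \cdot 13 \cdot 61}{-187346} - \frac{16899}{301807} = \left(16242 - 26 \cdot 61\right) \left(- \frac{1}{187346}\right) - \frac{16899}{301807} = \left(16242 - 1586\right) \left(- \frac{1}{187346}\right) - \frac{16899}{301807} = 14656 \left(- \frac{1}{187346}\right) - \frac{16899}{301807} = - \frac{7328}{93673} - \frac{16899}{301807} = - \frac{3794621723}{28271167111}$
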